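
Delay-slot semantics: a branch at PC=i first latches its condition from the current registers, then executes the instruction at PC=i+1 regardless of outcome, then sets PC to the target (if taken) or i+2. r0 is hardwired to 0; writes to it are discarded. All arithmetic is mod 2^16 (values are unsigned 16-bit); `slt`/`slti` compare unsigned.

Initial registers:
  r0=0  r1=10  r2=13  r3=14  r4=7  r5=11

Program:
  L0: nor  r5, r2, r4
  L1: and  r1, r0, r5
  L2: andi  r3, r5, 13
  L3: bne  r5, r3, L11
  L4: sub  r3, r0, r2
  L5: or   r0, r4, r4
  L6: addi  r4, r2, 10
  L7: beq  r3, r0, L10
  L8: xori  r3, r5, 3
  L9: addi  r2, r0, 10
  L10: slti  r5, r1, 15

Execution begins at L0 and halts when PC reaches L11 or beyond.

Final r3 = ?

65523

PC=0  nor  r5, r2, r4        | r0=0 r1=10 r2=13 r3=14 r4=7 r5=65520
PC=1  and  r1, r0, r5        | r0=0 r1=0 r2=13 r3=14 r4=7 r5=65520
PC=2  andi  r3, r5, 13       | r0=0 r1=0 r2=13 r3=0 r4=7 r5=65520
PC=3  bne  r5, r3, L11       | r0=0 r1=0 r2=13 r3=0 r4=7 r5=65520  [TAKEN]
PC=4  sub  r3, r0, r2        | r0=0 r1=0 r2=13 r3=65523 r4=7 r5=65520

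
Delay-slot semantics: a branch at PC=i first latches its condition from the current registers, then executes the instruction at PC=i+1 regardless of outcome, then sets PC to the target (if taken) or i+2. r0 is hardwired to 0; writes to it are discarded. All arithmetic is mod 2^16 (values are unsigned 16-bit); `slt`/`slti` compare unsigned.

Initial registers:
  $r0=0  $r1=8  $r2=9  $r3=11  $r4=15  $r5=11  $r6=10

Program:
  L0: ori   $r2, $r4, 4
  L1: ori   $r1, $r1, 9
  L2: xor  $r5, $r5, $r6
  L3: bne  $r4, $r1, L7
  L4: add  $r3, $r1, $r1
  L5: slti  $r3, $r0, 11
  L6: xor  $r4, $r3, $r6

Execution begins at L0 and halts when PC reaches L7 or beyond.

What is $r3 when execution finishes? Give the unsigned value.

18

  step pc=0: ori   $r2, $r4, 4  regs=(0,8,15,11,15,11,10)
  step pc=1: ori   $r1, $r1, 9  regs=(0,9,15,11,15,11,10)
  step pc=2: xor  $r5, $r5, $r6  regs=(0,9,15,11,15,1,10)
  step pc=3: bne  $r4, $r1, L7  cond=T  regs=(0,9,15,11,15,1,10)
  step pc=4: add  $r3, $r1, $r1  regs=(0,9,15,18,15,1,10)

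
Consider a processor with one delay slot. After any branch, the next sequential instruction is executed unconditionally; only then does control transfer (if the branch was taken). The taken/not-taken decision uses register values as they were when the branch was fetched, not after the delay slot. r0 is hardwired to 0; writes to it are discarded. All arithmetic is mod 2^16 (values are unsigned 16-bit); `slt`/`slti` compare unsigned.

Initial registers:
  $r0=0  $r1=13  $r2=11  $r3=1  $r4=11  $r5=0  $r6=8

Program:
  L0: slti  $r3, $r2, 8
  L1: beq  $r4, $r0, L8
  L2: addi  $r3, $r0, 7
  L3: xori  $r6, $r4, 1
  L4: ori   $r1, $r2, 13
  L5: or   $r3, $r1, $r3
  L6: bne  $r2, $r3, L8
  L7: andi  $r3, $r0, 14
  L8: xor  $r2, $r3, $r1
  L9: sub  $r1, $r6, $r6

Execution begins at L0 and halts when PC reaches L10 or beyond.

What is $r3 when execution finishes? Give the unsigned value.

  step pc=0: slti  $r3, $r2, 8  regs=(0,13,11,0,11,0,8)
  step pc=1: beq  $r4, $r0, L8  cond=F  regs=(0,13,11,0,11,0,8)
  step pc=2: addi  $r3, $r0, 7  regs=(0,13,11,7,11,0,8)
  step pc=3: xori  $r6, $r4, 1  regs=(0,13,11,7,11,0,10)
  step pc=4: ori   $r1, $r2, 13  regs=(0,15,11,7,11,0,10)
  step pc=5: or   $r3, $r1, $r3  regs=(0,15,11,15,11,0,10)
  step pc=6: bne  $r2, $r3, L8  cond=T  regs=(0,15,11,15,11,0,10)
  step pc=7: andi  $r3, $r0, 14  regs=(0,15,11,0,11,0,10)
  step pc=8: xor  $r2, $r3, $r1  regs=(0,15,15,0,11,0,10)
  step pc=9: sub  $r1, $r6, $r6  regs=(0,0,15,0,11,0,10)

0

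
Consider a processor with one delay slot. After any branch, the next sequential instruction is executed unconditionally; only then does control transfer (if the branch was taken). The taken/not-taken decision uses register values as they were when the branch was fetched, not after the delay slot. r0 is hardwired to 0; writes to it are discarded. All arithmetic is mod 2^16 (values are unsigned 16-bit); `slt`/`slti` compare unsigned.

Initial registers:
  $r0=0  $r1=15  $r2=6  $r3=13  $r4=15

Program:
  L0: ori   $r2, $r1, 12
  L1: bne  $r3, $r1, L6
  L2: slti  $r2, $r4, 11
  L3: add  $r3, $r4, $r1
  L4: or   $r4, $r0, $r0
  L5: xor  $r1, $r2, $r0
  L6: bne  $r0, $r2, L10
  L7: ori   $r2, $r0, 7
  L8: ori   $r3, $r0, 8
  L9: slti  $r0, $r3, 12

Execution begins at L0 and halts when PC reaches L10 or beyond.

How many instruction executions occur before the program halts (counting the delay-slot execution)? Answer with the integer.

7

  step pc=0: ori   $r2, $r1, 12  regs=(0,15,15,13,15)
  step pc=1: bne  $r3, $r1, L6  cond=T  regs=(0,15,15,13,15)
  step pc=2: slti  $r2, $r4, 11  regs=(0,15,0,13,15)
  step pc=6: bne  $r0, $r2, L10  cond=F  regs=(0,15,0,13,15)
  step pc=7: ori   $r2, $r0, 7  regs=(0,15,7,13,15)
  step pc=8: ori   $r3, $r0, 8  regs=(0,15,7,8,15)
  step pc=9: slti  $r0, $r3, 12  regs=(0,15,7,8,15)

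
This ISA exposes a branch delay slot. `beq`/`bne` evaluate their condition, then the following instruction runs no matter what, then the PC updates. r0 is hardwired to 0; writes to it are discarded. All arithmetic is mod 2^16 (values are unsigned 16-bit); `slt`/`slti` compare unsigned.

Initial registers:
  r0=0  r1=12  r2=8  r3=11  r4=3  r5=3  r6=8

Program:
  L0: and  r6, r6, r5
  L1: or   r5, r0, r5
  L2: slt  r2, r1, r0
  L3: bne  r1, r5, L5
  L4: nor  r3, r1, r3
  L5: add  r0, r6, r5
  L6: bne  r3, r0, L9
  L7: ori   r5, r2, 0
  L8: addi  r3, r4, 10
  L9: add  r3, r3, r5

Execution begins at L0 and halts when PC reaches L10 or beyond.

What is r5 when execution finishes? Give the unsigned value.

0

#0 and  r6, r6, r5 ; 0/12/8/11/3/3/0
#1 or   r5, r0, r5 ; 0/12/8/11/3/3/0
#2 slt  r2, r1, r0 ; 0/12/0/11/3/3/0
#3 bne  r1, r5, L5 ; 0/12/0/11/3/3/0 ; →target
#4 nor  r3, r1, r3 ; 0/12/0/65520/3/3/0
#5 add  r0, r6, r5 ; 0/12/0/65520/3/3/0
#6 bne  r3, r0, L9 ; 0/12/0/65520/3/3/0 ; →target
#7 ori   r5, r2, 0 ; 0/12/0/65520/3/0/0
#9 add  r3, r3, r5 ; 0/12/0/65520/3/0/0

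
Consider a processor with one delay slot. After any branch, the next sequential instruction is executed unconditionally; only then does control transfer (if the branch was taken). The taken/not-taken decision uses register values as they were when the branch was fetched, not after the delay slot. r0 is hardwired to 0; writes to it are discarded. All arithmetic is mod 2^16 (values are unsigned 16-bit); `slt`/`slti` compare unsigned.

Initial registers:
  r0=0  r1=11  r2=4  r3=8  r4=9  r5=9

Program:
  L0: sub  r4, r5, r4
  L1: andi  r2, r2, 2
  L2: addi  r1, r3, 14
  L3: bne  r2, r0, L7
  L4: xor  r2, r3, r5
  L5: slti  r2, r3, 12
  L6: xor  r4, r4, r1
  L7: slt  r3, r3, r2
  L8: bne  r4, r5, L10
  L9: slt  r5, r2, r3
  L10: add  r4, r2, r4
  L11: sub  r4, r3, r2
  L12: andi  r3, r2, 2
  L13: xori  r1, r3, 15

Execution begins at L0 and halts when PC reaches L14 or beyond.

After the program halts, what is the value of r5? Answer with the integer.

0

[0] sub  r4, r5, r4  →  {r0:0, r1:11, r2:4, r3:8, r4:0, r5:9}
[1] andi  r2, r2, 2  →  {r0:0, r1:11, r2:0, r3:8, r4:0, r5:9}
[2] addi  r1, r3, 14  →  {r0:0, r1:22, r2:0, r3:8, r4:0, r5:9}
[3] bne  r2, r0, L7  →  {r0:0, r1:22, r2:0, r3:8, r4:0, r5:9}  ⟨branch fallthrough⟩
[4] xor  r2, r3, r5  →  {r0:0, r1:22, r2:1, r3:8, r4:0, r5:9}
[5] slti  r2, r3, 12  →  {r0:0, r1:22, r2:1, r3:8, r4:0, r5:9}
[6] xor  r4, r4, r1  →  {r0:0, r1:22, r2:1, r3:8, r4:22, r5:9}
[7] slt  r3, r3, r2  →  {r0:0, r1:22, r2:1, r3:0, r4:22, r5:9}
[8] bne  r4, r5, L10  →  {r0:0, r1:22, r2:1, r3:0, r4:22, r5:9}  ⟨branch taken⟩
[9] slt  r5, r2, r3  →  {r0:0, r1:22, r2:1, r3:0, r4:22, r5:0}
[10] add  r4, r2, r4  →  {r0:0, r1:22, r2:1, r3:0, r4:23, r5:0}
[11] sub  r4, r3, r2  →  {r0:0, r1:22, r2:1, r3:0, r4:65535, r5:0}
[12] andi  r3, r2, 2  →  {r0:0, r1:22, r2:1, r3:0, r4:65535, r5:0}
[13] xori  r1, r3, 15  →  {r0:0, r1:15, r2:1, r3:0, r4:65535, r5:0}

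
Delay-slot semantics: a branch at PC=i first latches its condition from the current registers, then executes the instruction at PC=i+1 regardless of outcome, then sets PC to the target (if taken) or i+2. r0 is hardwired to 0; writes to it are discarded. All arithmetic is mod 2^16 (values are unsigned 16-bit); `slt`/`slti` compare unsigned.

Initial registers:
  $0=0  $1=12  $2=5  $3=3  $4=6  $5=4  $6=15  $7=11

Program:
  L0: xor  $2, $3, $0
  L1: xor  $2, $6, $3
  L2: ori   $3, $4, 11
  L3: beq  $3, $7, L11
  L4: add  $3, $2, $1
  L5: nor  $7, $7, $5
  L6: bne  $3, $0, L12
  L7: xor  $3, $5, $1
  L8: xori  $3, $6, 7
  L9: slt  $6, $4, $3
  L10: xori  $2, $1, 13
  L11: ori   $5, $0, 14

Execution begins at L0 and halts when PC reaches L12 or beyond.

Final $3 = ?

#0 xor  $2, $3, $0 ; 0/12/3/3/6/4/15/11
#1 xor  $2, $6, $3 ; 0/12/12/3/6/4/15/11
#2 ori   $3, $4, 11 ; 0/12/12/15/6/4/15/11
#3 beq  $3, $7, L11 ; 0/12/12/15/6/4/15/11 ; →fallthru
#4 add  $3, $2, $1 ; 0/12/12/24/6/4/15/11
#5 nor  $7, $7, $5 ; 0/12/12/24/6/4/15/65520
#6 bne  $3, $0, L12 ; 0/12/12/24/6/4/15/65520 ; →target
#7 xor  $3, $5, $1 ; 0/12/12/8/6/4/15/65520

8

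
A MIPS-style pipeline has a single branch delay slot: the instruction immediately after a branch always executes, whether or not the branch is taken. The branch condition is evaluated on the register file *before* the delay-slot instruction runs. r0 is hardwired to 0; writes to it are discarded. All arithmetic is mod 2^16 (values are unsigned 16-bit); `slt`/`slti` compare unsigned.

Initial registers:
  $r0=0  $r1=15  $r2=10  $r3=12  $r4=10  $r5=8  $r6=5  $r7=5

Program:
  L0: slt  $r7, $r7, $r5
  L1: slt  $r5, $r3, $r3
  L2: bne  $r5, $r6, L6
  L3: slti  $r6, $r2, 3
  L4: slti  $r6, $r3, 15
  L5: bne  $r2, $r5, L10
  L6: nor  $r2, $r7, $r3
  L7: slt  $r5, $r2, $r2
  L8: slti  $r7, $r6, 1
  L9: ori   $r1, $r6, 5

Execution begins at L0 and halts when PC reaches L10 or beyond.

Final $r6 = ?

0

[0] slt  $r7, $r7, $r5  →  {$r0:0, $r1:15, $r2:10, $r3:12, $r4:10, $r5:8, $r6:5, $r7:1}
[1] slt  $r5, $r3, $r3  →  {$r0:0, $r1:15, $r2:10, $r3:12, $r4:10, $r5:0, $r6:5, $r7:1}
[2] bne  $r5, $r6, L6  →  {$r0:0, $r1:15, $r2:10, $r3:12, $r4:10, $r5:0, $r6:5, $r7:1}  ⟨branch taken⟩
[3] slti  $r6, $r2, 3  →  {$r0:0, $r1:15, $r2:10, $r3:12, $r4:10, $r5:0, $r6:0, $r7:1}
[6] nor  $r2, $r7, $r3  →  {$r0:0, $r1:15, $r2:65522, $r3:12, $r4:10, $r5:0, $r6:0, $r7:1}
[7] slt  $r5, $r2, $r2  →  {$r0:0, $r1:15, $r2:65522, $r3:12, $r4:10, $r5:0, $r6:0, $r7:1}
[8] slti  $r7, $r6, 1  →  {$r0:0, $r1:15, $r2:65522, $r3:12, $r4:10, $r5:0, $r6:0, $r7:1}
[9] ori   $r1, $r6, 5  →  {$r0:0, $r1:5, $r2:65522, $r3:12, $r4:10, $r5:0, $r6:0, $r7:1}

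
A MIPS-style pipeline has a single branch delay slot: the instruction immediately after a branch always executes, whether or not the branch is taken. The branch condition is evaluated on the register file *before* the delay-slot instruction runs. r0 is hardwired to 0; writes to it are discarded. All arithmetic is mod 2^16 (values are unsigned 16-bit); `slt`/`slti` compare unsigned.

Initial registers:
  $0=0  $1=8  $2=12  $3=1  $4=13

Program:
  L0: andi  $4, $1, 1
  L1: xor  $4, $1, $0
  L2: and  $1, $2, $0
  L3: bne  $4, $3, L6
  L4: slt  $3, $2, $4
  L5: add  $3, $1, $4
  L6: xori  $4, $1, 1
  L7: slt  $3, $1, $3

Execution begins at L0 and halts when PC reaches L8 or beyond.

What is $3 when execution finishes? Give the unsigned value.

0

  step pc=0: andi  $4, $1, 1  regs=(0,8,12,1,0)
  step pc=1: xor  $4, $1, $0  regs=(0,8,12,1,8)
  step pc=2: and  $1, $2, $0  regs=(0,0,12,1,8)
  step pc=3: bne  $4, $3, L6  cond=T  regs=(0,0,12,1,8)
  step pc=4: slt  $3, $2, $4  regs=(0,0,12,0,8)
  step pc=6: xori  $4, $1, 1  regs=(0,0,12,0,1)
  step pc=7: slt  $3, $1, $3  regs=(0,0,12,0,1)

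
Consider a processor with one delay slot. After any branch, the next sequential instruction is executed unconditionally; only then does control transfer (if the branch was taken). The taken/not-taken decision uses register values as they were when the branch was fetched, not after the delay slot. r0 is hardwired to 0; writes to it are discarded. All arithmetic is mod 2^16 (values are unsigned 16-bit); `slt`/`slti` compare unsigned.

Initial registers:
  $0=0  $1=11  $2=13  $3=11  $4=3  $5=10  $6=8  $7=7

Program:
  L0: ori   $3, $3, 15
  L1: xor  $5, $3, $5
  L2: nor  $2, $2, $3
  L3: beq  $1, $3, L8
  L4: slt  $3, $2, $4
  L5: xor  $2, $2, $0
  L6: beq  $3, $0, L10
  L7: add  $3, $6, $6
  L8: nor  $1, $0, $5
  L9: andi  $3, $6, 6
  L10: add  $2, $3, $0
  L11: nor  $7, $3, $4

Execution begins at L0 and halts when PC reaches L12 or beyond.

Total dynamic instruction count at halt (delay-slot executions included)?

  step pc=0: ori   $3, $3, 15  regs=(0,11,13,15,3,10,8,7)
  step pc=1: xor  $5, $3, $5  regs=(0,11,13,15,3,5,8,7)
  step pc=2: nor  $2, $2, $3  regs=(0,11,65520,15,3,5,8,7)
  step pc=3: beq  $1, $3, L8  cond=F  regs=(0,11,65520,15,3,5,8,7)
  step pc=4: slt  $3, $2, $4  regs=(0,11,65520,0,3,5,8,7)
  step pc=5: xor  $2, $2, $0  regs=(0,11,65520,0,3,5,8,7)
  step pc=6: beq  $3, $0, L10  cond=T  regs=(0,11,65520,0,3,5,8,7)
  step pc=7: add  $3, $6, $6  regs=(0,11,65520,16,3,5,8,7)
  step pc=10: add  $2, $3, $0  regs=(0,11,16,16,3,5,8,7)
  step pc=11: nor  $7, $3, $4  regs=(0,11,16,16,3,5,8,65516)

10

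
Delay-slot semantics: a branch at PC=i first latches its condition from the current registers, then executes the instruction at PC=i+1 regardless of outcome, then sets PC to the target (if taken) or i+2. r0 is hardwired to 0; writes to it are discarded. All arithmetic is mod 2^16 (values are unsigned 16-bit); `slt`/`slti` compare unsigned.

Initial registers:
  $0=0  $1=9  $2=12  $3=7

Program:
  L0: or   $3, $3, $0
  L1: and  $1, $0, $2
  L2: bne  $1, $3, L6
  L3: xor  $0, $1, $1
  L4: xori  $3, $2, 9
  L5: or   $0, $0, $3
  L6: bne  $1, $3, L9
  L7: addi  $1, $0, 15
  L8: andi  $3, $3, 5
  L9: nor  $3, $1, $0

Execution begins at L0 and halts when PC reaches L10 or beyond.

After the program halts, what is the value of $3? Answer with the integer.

65520

PC=0  or   $3, $3, $0        | $0=0 $1=9 $2=12 $3=7
PC=1  and  $1, $0, $2        | $0=0 $1=0 $2=12 $3=7
PC=2  bne  $1, $3, L6        | $0=0 $1=0 $2=12 $3=7  [TAKEN]
PC=3  xor  $0, $1, $1        | $0=0 $1=0 $2=12 $3=7
PC=6  bne  $1, $3, L9        | $0=0 $1=0 $2=12 $3=7  [TAKEN]
PC=7  addi  $1, $0, 15       | $0=0 $1=15 $2=12 $3=7
PC=9  nor  $3, $1, $0        | $0=0 $1=15 $2=12 $3=65520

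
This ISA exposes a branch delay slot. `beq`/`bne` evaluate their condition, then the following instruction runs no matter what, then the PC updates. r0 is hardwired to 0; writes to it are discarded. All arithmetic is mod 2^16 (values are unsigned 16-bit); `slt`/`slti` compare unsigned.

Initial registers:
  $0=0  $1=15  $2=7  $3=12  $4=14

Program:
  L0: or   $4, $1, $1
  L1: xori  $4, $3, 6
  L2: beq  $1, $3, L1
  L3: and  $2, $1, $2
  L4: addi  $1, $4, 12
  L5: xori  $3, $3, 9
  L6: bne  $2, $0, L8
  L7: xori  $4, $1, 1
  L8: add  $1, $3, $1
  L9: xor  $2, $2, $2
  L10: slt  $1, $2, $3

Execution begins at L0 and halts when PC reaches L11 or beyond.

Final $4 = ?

  step pc=0: or   $4, $1, $1  regs=(0,15,7,12,15)
  step pc=1: xori  $4, $3, 6  regs=(0,15,7,12,10)
  step pc=2: beq  $1, $3, L1  cond=F  regs=(0,15,7,12,10)
  step pc=3: and  $2, $1, $2  regs=(0,15,7,12,10)
  step pc=4: addi  $1, $4, 12  regs=(0,22,7,12,10)
  step pc=5: xori  $3, $3, 9  regs=(0,22,7,5,10)
  step pc=6: bne  $2, $0, L8  cond=T  regs=(0,22,7,5,10)
  step pc=7: xori  $4, $1, 1  regs=(0,22,7,5,23)
  step pc=8: add  $1, $3, $1  regs=(0,27,7,5,23)
  step pc=9: xor  $2, $2, $2  regs=(0,27,0,5,23)
  step pc=10: slt  $1, $2, $3  regs=(0,1,0,5,23)

23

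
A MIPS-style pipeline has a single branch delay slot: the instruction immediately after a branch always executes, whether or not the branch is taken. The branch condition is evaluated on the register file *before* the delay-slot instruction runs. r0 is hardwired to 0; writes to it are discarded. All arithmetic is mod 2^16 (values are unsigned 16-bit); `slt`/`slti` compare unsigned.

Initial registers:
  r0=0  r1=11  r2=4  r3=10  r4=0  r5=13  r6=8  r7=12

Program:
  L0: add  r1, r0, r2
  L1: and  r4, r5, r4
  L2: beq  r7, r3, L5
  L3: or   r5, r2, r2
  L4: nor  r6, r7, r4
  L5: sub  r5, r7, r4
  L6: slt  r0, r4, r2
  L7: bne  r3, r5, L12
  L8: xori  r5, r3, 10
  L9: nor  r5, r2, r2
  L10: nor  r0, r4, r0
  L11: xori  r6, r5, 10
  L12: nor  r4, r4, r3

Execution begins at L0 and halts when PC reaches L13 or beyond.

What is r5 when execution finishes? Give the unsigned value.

[0] add  r1, r0, r2  →  {r0:0, r1:4, r2:4, r3:10, r4:0, r5:13, r6:8, r7:12}
[1] and  r4, r5, r4  →  {r0:0, r1:4, r2:4, r3:10, r4:0, r5:13, r6:8, r7:12}
[2] beq  r7, r3, L5  →  {r0:0, r1:4, r2:4, r3:10, r4:0, r5:13, r6:8, r7:12}  ⟨branch fallthrough⟩
[3] or   r5, r2, r2  →  {r0:0, r1:4, r2:4, r3:10, r4:0, r5:4, r6:8, r7:12}
[4] nor  r6, r7, r4  →  {r0:0, r1:4, r2:4, r3:10, r4:0, r5:4, r6:65523, r7:12}
[5] sub  r5, r7, r4  →  {r0:0, r1:4, r2:4, r3:10, r4:0, r5:12, r6:65523, r7:12}
[6] slt  r0, r4, r2  →  {r0:0, r1:4, r2:4, r3:10, r4:0, r5:12, r6:65523, r7:12}
[7] bne  r3, r5, L12  →  {r0:0, r1:4, r2:4, r3:10, r4:0, r5:12, r6:65523, r7:12}  ⟨branch taken⟩
[8] xori  r5, r3, 10  →  {r0:0, r1:4, r2:4, r3:10, r4:0, r5:0, r6:65523, r7:12}
[12] nor  r4, r4, r3  →  {r0:0, r1:4, r2:4, r3:10, r4:65525, r5:0, r6:65523, r7:12}

0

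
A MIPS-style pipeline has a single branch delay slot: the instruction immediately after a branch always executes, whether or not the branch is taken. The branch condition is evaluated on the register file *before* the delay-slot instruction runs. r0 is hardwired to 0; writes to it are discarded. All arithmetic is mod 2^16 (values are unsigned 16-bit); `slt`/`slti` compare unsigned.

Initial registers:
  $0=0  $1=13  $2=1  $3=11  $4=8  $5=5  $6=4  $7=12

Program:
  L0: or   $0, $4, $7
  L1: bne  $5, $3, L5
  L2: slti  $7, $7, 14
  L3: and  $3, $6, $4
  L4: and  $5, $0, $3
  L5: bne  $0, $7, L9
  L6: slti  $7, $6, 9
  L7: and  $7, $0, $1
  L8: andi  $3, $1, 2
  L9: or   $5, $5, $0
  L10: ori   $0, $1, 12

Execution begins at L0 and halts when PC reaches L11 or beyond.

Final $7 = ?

  step pc=0: or   $0, $4, $7  regs=(0,13,1,11,8,5,4,12)
  step pc=1: bne  $5, $3, L5  cond=T  regs=(0,13,1,11,8,5,4,12)
  step pc=2: slti  $7, $7, 14  regs=(0,13,1,11,8,5,4,1)
  step pc=5: bne  $0, $7, L9  cond=T  regs=(0,13,1,11,8,5,4,1)
  step pc=6: slti  $7, $6, 9  regs=(0,13,1,11,8,5,4,1)
  step pc=9: or   $5, $5, $0  regs=(0,13,1,11,8,5,4,1)
  step pc=10: ori   $0, $1, 12  regs=(0,13,1,11,8,5,4,1)

1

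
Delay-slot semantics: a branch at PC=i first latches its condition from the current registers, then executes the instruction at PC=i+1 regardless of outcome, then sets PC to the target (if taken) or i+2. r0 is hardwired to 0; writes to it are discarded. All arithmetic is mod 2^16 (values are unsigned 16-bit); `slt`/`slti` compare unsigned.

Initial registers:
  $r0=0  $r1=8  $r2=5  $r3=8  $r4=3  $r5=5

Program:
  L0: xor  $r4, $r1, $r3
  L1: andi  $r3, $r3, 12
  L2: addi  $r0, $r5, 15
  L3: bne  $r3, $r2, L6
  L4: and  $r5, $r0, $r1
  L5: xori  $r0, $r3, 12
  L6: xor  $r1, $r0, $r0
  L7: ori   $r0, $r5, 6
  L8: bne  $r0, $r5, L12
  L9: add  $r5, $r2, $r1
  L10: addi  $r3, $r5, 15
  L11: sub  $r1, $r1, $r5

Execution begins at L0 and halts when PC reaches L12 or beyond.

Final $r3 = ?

#0 xor  $r4, $r1, $r3 ; 0/8/5/8/0/5
#1 andi  $r3, $r3, 12 ; 0/8/5/8/0/5
#2 addi  $r0, $r5, 15 ; 0/8/5/8/0/5
#3 bne  $r3, $r2, L6 ; 0/8/5/8/0/5 ; →target
#4 and  $r5, $r0, $r1 ; 0/8/5/8/0/0
#6 xor  $r1, $r0, $r0 ; 0/0/5/8/0/0
#7 ori   $r0, $r5, 6 ; 0/0/5/8/0/0
#8 bne  $r0, $r5, L12 ; 0/0/5/8/0/0 ; →fallthru
#9 add  $r5, $r2, $r1 ; 0/0/5/8/0/5
#10 addi  $r3, $r5, 15 ; 0/0/5/20/0/5
#11 sub  $r1, $r1, $r5 ; 0/65531/5/20/0/5

20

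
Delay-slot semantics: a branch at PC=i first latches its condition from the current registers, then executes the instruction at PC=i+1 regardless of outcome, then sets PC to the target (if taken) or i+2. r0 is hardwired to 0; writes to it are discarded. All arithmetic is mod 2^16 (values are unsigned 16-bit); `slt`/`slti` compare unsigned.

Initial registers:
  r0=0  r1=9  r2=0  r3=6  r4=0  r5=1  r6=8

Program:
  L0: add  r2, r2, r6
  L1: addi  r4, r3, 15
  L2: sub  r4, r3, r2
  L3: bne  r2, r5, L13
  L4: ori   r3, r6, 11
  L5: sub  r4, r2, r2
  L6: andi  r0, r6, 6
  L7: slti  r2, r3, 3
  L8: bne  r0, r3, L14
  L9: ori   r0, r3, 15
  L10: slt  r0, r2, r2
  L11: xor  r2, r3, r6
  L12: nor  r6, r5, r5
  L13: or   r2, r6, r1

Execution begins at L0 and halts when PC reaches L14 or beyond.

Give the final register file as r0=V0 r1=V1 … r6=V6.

#0 add  r2, r2, r6 ; 0/9/8/6/0/1/8
#1 addi  r4, r3, 15 ; 0/9/8/6/21/1/8
#2 sub  r4, r3, r2 ; 0/9/8/6/65534/1/8
#3 bne  r2, r5, L13 ; 0/9/8/6/65534/1/8 ; →target
#4 ori   r3, r6, 11 ; 0/9/8/11/65534/1/8
#13 or   r2, r6, r1 ; 0/9/9/11/65534/1/8

r0=0 r1=9 r2=9 r3=11 r4=65534 r5=1 r6=8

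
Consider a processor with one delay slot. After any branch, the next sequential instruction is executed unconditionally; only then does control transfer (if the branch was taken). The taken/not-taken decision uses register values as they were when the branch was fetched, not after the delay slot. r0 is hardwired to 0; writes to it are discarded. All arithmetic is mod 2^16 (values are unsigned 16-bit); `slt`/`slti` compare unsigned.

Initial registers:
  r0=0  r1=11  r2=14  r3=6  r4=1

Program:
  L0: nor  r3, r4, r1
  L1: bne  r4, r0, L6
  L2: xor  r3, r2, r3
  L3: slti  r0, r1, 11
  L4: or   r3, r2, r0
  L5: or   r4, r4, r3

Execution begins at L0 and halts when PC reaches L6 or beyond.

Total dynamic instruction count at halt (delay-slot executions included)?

[0] nor  r3, r4, r1  →  {r0:0, r1:11, r2:14, r3:65524, r4:1}
[1] bne  r4, r0, L6  →  {r0:0, r1:11, r2:14, r3:65524, r4:1}  ⟨branch taken⟩
[2] xor  r3, r2, r3  →  {r0:0, r1:11, r2:14, r3:65530, r4:1}

3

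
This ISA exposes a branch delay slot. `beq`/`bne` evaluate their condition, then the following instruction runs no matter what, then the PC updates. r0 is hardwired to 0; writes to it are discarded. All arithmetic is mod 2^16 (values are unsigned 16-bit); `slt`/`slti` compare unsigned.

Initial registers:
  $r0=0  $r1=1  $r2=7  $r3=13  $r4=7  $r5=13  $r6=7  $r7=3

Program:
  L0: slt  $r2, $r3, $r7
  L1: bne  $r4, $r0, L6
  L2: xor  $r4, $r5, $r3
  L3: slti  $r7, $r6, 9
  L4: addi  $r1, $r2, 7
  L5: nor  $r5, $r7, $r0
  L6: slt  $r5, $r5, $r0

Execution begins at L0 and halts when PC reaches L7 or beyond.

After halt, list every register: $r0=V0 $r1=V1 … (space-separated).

$r0=0 $r1=1 $r2=0 $r3=13 $r4=0 $r5=0 $r6=7 $r7=3

[0] slt  $r2, $r3, $r7  →  {$r0:0, $r1:1, $r2:0, $r3:13, $r4:7, $r5:13, $r6:7, $r7:3}
[1] bne  $r4, $r0, L6  →  {$r0:0, $r1:1, $r2:0, $r3:13, $r4:7, $r5:13, $r6:7, $r7:3}  ⟨branch taken⟩
[2] xor  $r4, $r5, $r3  →  {$r0:0, $r1:1, $r2:0, $r3:13, $r4:0, $r5:13, $r6:7, $r7:3}
[6] slt  $r5, $r5, $r0  →  {$r0:0, $r1:1, $r2:0, $r3:13, $r4:0, $r5:0, $r6:7, $r7:3}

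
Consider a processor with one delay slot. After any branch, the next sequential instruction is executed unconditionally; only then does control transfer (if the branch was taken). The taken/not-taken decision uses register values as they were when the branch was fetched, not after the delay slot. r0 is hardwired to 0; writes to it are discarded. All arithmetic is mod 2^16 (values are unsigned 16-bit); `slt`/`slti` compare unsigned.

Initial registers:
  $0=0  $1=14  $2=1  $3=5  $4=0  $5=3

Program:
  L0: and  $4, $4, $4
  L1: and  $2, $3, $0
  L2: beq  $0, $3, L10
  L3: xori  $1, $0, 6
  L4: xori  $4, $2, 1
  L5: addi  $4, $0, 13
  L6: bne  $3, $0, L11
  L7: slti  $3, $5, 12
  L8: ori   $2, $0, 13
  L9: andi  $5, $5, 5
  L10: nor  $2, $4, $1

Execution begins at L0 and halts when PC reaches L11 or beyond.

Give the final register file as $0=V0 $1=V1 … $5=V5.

$0=0 $1=6 $2=0 $3=1 $4=13 $5=3

  step pc=0: and  $4, $4, $4  regs=(0,14,1,5,0,3)
  step pc=1: and  $2, $3, $0  regs=(0,14,0,5,0,3)
  step pc=2: beq  $0, $3, L10  cond=F  regs=(0,14,0,5,0,3)
  step pc=3: xori  $1, $0, 6  regs=(0,6,0,5,0,3)
  step pc=4: xori  $4, $2, 1  regs=(0,6,0,5,1,3)
  step pc=5: addi  $4, $0, 13  regs=(0,6,0,5,13,3)
  step pc=6: bne  $3, $0, L11  cond=T  regs=(0,6,0,5,13,3)
  step pc=7: slti  $3, $5, 12  regs=(0,6,0,1,13,3)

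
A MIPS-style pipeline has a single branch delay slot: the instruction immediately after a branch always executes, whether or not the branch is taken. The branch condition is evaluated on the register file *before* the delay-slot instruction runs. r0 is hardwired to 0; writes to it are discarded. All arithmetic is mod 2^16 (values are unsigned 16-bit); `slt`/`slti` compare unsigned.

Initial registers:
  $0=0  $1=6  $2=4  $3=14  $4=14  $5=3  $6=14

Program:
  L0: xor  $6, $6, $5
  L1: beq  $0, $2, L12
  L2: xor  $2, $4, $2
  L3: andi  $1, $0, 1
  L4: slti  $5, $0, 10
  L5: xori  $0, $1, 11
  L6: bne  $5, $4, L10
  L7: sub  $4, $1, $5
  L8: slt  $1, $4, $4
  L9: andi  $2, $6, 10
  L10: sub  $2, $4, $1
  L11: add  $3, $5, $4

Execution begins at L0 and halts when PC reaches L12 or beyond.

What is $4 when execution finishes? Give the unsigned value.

[0] xor  $6, $6, $5  →  {$0:0, $1:6, $2:4, $3:14, $4:14, $5:3, $6:13}
[1] beq  $0, $2, L12  →  {$0:0, $1:6, $2:4, $3:14, $4:14, $5:3, $6:13}  ⟨branch fallthrough⟩
[2] xor  $2, $4, $2  →  {$0:0, $1:6, $2:10, $3:14, $4:14, $5:3, $6:13}
[3] andi  $1, $0, 1  →  {$0:0, $1:0, $2:10, $3:14, $4:14, $5:3, $6:13}
[4] slti  $5, $0, 10  →  {$0:0, $1:0, $2:10, $3:14, $4:14, $5:1, $6:13}
[5] xori  $0, $1, 11  →  {$0:0, $1:0, $2:10, $3:14, $4:14, $5:1, $6:13}
[6] bne  $5, $4, L10  →  {$0:0, $1:0, $2:10, $3:14, $4:14, $5:1, $6:13}  ⟨branch taken⟩
[7] sub  $4, $1, $5  →  {$0:0, $1:0, $2:10, $3:14, $4:65535, $5:1, $6:13}
[10] sub  $2, $4, $1  →  {$0:0, $1:0, $2:65535, $3:14, $4:65535, $5:1, $6:13}
[11] add  $3, $5, $4  →  {$0:0, $1:0, $2:65535, $3:0, $4:65535, $5:1, $6:13}

65535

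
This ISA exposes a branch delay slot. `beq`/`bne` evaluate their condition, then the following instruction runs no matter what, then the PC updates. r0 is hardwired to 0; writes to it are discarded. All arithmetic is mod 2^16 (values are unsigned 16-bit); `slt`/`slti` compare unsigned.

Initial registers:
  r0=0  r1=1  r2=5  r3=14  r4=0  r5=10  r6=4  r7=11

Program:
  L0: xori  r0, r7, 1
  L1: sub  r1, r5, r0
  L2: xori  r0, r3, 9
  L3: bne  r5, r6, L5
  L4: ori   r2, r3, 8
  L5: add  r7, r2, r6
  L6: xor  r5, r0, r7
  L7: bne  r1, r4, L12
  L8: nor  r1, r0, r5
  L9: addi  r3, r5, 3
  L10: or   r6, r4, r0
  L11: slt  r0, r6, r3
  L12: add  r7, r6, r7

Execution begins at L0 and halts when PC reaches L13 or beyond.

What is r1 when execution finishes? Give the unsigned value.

65517

[0] xori  r0, r7, 1  →  {r0:0, r1:1, r2:5, r3:14, r4:0, r5:10, r6:4, r7:11}
[1] sub  r1, r5, r0  →  {r0:0, r1:10, r2:5, r3:14, r4:0, r5:10, r6:4, r7:11}
[2] xori  r0, r3, 9  →  {r0:0, r1:10, r2:5, r3:14, r4:0, r5:10, r6:4, r7:11}
[3] bne  r5, r6, L5  →  {r0:0, r1:10, r2:5, r3:14, r4:0, r5:10, r6:4, r7:11}  ⟨branch taken⟩
[4] ori   r2, r3, 8  →  {r0:0, r1:10, r2:14, r3:14, r4:0, r5:10, r6:4, r7:11}
[5] add  r7, r2, r6  →  {r0:0, r1:10, r2:14, r3:14, r4:0, r5:10, r6:4, r7:18}
[6] xor  r5, r0, r7  →  {r0:0, r1:10, r2:14, r3:14, r4:0, r5:18, r6:4, r7:18}
[7] bne  r1, r4, L12  →  {r0:0, r1:10, r2:14, r3:14, r4:0, r5:18, r6:4, r7:18}  ⟨branch taken⟩
[8] nor  r1, r0, r5  →  {r0:0, r1:65517, r2:14, r3:14, r4:0, r5:18, r6:4, r7:18}
[12] add  r7, r6, r7  →  {r0:0, r1:65517, r2:14, r3:14, r4:0, r5:18, r6:4, r7:22}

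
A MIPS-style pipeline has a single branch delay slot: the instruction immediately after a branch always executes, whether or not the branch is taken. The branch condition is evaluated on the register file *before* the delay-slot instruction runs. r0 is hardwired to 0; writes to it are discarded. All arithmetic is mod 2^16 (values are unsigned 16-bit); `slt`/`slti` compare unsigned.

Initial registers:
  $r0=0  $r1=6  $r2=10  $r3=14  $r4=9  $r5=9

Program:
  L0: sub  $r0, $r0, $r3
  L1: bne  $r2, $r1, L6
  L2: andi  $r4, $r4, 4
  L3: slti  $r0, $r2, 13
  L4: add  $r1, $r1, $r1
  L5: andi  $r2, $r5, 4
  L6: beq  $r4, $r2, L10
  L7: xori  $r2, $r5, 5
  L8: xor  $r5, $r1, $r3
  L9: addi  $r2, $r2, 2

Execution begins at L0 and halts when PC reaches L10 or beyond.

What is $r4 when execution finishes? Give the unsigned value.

0

  step pc=0: sub  $r0, $r0, $r3  regs=(0,6,10,14,9,9)
  step pc=1: bne  $r2, $r1, L6  cond=T  regs=(0,6,10,14,9,9)
  step pc=2: andi  $r4, $r4, 4  regs=(0,6,10,14,0,9)
  step pc=6: beq  $r4, $r2, L10  cond=F  regs=(0,6,10,14,0,9)
  step pc=7: xori  $r2, $r5, 5  regs=(0,6,12,14,0,9)
  step pc=8: xor  $r5, $r1, $r3  regs=(0,6,12,14,0,8)
  step pc=9: addi  $r2, $r2, 2  regs=(0,6,14,14,0,8)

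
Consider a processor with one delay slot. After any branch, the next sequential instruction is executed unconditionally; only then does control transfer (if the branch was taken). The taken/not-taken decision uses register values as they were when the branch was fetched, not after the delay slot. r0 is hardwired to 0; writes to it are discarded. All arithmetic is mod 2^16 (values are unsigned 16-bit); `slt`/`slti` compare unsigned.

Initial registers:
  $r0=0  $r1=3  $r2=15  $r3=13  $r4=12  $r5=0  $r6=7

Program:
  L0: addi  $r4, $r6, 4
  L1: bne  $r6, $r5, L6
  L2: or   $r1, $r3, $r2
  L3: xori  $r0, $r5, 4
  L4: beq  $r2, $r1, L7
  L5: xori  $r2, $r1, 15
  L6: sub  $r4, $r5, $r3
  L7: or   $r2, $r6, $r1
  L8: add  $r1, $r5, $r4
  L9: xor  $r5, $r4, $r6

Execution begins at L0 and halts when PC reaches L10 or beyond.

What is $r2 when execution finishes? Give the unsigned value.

  step pc=0: addi  $r4, $r6, 4  regs=(0,3,15,13,11,0,7)
  step pc=1: bne  $r6, $r5, L6  cond=T  regs=(0,3,15,13,11,0,7)
  step pc=2: or   $r1, $r3, $r2  regs=(0,15,15,13,11,0,7)
  step pc=6: sub  $r4, $r5, $r3  regs=(0,15,15,13,65523,0,7)
  step pc=7: or   $r2, $r6, $r1  regs=(0,15,15,13,65523,0,7)
  step pc=8: add  $r1, $r5, $r4  regs=(0,65523,15,13,65523,0,7)
  step pc=9: xor  $r5, $r4, $r6  regs=(0,65523,15,13,65523,65524,7)

15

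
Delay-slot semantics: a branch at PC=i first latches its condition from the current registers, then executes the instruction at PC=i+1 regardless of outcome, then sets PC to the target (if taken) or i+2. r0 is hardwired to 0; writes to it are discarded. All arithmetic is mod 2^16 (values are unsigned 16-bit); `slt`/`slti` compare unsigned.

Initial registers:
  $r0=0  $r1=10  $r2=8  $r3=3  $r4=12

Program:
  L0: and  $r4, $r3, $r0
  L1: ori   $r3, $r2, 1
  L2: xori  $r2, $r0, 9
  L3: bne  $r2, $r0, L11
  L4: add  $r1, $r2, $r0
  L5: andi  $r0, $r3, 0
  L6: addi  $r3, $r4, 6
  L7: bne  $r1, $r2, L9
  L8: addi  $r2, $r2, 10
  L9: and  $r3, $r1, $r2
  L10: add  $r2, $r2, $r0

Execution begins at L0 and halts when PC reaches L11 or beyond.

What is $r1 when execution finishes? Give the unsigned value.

PC=0  and  $r4, $r3, $r0     | $r0=0 $r1=10 $r2=8 $r3=3 $r4=0
PC=1  ori   $r3, $r2, 1      | $r0=0 $r1=10 $r2=8 $r3=9 $r4=0
PC=2  xori  $r2, $r0, 9      | $r0=0 $r1=10 $r2=9 $r3=9 $r4=0
PC=3  bne  $r2, $r0, L11     | $r0=0 $r1=10 $r2=9 $r3=9 $r4=0  [TAKEN]
PC=4  add  $r1, $r2, $r0     | $r0=0 $r1=9 $r2=9 $r3=9 $r4=0

9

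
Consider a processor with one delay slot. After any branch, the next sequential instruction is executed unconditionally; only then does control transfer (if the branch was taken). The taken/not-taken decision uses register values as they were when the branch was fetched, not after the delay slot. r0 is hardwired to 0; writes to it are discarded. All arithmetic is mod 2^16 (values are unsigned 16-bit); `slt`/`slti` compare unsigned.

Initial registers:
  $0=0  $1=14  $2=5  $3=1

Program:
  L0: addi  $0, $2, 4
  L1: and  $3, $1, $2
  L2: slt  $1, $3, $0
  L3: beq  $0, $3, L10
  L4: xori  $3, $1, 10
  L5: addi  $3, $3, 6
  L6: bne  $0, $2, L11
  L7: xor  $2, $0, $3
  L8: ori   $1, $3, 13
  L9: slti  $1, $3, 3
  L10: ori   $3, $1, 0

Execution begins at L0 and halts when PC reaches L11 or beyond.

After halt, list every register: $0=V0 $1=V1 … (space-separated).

  step pc=0: addi  $0, $2, 4  regs=(0,14,5,1)
  step pc=1: and  $3, $1, $2  regs=(0,14,5,4)
  step pc=2: slt  $1, $3, $0  regs=(0,0,5,4)
  step pc=3: beq  $0, $3, L10  cond=F  regs=(0,0,5,4)
  step pc=4: xori  $3, $1, 10  regs=(0,0,5,10)
  step pc=5: addi  $3, $3, 6  regs=(0,0,5,16)
  step pc=6: bne  $0, $2, L11  cond=T  regs=(0,0,5,16)
  step pc=7: xor  $2, $0, $3  regs=(0,0,16,16)

$0=0 $1=0 $2=16 $3=16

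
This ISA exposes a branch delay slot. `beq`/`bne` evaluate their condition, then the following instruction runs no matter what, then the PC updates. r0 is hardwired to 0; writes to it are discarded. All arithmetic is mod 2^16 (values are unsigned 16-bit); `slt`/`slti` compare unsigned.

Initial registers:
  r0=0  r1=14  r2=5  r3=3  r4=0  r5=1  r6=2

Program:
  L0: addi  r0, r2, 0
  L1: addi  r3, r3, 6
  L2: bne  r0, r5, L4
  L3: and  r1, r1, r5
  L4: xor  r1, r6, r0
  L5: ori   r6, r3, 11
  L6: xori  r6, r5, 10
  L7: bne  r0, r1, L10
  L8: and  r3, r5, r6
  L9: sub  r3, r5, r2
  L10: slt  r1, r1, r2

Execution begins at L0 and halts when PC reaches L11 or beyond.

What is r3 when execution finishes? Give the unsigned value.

1

PC=0  addi  r0, r2, 0        | r0=0 r1=14 r2=5 r3=3 r4=0 r5=1 r6=2
PC=1  addi  r3, r3, 6        | r0=0 r1=14 r2=5 r3=9 r4=0 r5=1 r6=2
PC=2  bne  r0, r5, L4        | r0=0 r1=14 r2=5 r3=9 r4=0 r5=1 r6=2  [TAKEN]
PC=3  and  r1, r1, r5        | r0=0 r1=0 r2=5 r3=9 r4=0 r5=1 r6=2
PC=4  xor  r1, r6, r0        | r0=0 r1=2 r2=5 r3=9 r4=0 r5=1 r6=2
PC=5  ori   r6, r3, 11       | r0=0 r1=2 r2=5 r3=9 r4=0 r5=1 r6=11
PC=6  xori  r6, r5, 10       | r0=0 r1=2 r2=5 r3=9 r4=0 r5=1 r6=11
PC=7  bne  r0, r1, L10       | r0=0 r1=2 r2=5 r3=9 r4=0 r5=1 r6=11  [TAKEN]
PC=8  and  r3, r5, r6        | r0=0 r1=2 r2=5 r3=1 r4=0 r5=1 r6=11
PC=10 slt  r1, r1, r2        | r0=0 r1=1 r2=5 r3=1 r4=0 r5=1 r6=11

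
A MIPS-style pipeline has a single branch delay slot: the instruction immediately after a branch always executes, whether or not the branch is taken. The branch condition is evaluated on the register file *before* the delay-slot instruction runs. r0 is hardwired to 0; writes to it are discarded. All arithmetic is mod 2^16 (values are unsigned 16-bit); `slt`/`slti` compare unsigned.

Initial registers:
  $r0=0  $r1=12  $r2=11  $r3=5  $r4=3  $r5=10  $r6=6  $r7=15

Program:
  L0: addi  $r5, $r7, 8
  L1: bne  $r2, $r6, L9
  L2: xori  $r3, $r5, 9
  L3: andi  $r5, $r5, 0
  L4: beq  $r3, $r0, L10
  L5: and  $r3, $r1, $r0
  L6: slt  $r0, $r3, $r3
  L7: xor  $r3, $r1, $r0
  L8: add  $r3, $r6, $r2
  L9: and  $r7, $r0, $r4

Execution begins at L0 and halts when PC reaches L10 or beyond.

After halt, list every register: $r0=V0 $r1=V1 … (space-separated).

$r0=0 $r1=12 $r2=11 $r3=30 $r4=3 $r5=23 $r6=6 $r7=0

[0] addi  $r5, $r7, 8  →  {$r0:0, $r1:12, $r2:11, $r3:5, $r4:3, $r5:23, $r6:6, $r7:15}
[1] bne  $r2, $r6, L9  →  {$r0:0, $r1:12, $r2:11, $r3:5, $r4:3, $r5:23, $r6:6, $r7:15}  ⟨branch taken⟩
[2] xori  $r3, $r5, 9  →  {$r0:0, $r1:12, $r2:11, $r3:30, $r4:3, $r5:23, $r6:6, $r7:15}
[9] and  $r7, $r0, $r4  →  {$r0:0, $r1:12, $r2:11, $r3:30, $r4:3, $r5:23, $r6:6, $r7:0}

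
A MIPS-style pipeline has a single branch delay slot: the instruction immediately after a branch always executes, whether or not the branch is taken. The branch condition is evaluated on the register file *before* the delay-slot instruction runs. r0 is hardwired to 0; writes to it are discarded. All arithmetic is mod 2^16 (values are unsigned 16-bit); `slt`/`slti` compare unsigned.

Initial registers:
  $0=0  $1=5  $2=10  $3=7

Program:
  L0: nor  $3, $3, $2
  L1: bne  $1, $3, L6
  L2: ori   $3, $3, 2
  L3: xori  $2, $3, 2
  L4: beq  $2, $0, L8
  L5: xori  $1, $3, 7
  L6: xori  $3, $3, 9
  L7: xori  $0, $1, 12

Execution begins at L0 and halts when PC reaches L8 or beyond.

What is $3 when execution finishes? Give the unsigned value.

  step pc=0: nor  $3, $3, $2  regs=(0,5,10,65520)
  step pc=1: bne  $1, $3, L6  cond=T  regs=(0,5,10,65520)
  step pc=2: ori   $3, $3, 2  regs=(0,5,10,65522)
  step pc=6: xori  $3, $3, 9  regs=(0,5,10,65531)
  step pc=7: xori  $0, $1, 12  regs=(0,5,10,65531)

65531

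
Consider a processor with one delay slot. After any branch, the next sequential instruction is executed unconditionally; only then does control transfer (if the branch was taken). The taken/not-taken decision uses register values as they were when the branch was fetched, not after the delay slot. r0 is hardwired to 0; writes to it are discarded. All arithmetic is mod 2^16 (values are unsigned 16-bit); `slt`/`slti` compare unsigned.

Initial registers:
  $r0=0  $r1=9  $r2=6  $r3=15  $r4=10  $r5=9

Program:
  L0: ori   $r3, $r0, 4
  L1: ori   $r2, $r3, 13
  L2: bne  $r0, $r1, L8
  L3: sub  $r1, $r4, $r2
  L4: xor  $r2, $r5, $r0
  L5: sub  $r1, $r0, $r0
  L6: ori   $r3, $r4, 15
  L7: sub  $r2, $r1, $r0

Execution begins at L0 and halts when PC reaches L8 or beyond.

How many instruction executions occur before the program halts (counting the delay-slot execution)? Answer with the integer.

PC=0  ori   $r3, $r0, 4      | $r0=0 $r1=9 $r2=6 $r3=4 $r4=10 $r5=9
PC=1  ori   $r2, $r3, 13     | $r0=0 $r1=9 $r2=13 $r3=4 $r4=10 $r5=9
PC=2  bne  $r0, $r1, L8      | $r0=0 $r1=9 $r2=13 $r3=4 $r4=10 $r5=9  [TAKEN]
PC=3  sub  $r1, $r4, $r2     | $r0=0 $r1=65533 $r2=13 $r3=4 $r4=10 $r5=9

4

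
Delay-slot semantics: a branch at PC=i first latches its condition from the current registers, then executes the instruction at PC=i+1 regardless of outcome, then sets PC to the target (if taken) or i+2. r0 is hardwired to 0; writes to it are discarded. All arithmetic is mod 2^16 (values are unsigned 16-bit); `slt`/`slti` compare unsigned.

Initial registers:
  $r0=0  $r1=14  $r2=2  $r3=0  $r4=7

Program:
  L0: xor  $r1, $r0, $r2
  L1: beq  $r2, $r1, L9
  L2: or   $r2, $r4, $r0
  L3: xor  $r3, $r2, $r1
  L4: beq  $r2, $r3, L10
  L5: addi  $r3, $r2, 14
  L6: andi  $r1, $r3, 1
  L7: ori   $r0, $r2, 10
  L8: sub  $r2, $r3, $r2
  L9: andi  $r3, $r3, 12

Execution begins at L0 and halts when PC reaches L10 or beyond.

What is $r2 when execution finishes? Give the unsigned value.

  step pc=0: xor  $r1, $r0, $r2  regs=(0,2,2,0,7)
  step pc=1: beq  $r2, $r1, L9  cond=T  regs=(0,2,2,0,7)
  step pc=2: or   $r2, $r4, $r0  regs=(0,2,7,0,7)
  step pc=9: andi  $r3, $r3, 12  regs=(0,2,7,0,7)

7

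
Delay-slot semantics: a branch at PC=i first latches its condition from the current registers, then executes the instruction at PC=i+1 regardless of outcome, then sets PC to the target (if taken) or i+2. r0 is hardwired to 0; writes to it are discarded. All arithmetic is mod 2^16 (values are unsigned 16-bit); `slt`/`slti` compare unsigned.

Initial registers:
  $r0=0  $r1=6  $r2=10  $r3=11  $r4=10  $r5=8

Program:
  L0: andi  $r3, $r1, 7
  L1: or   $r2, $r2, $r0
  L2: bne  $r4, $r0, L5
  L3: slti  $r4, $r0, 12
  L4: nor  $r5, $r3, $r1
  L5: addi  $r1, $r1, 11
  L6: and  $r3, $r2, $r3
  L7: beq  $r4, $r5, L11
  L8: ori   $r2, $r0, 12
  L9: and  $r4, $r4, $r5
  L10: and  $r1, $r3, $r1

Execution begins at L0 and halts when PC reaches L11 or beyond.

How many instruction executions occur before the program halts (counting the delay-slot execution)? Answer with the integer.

PC=0  andi  $r3, $r1, 7      | $r0=0 $r1=6 $r2=10 $r3=6 $r4=10 $r5=8
PC=1  or   $r2, $r2, $r0     | $r0=0 $r1=6 $r2=10 $r3=6 $r4=10 $r5=8
PC=2  bne  $r4, $r0, L5      | $r0=0 $r1=6 $r2=10 $r3=6 $r4=10 $r5=8  [TAKEN]
PC=3  slti  $r4, $r0, 12     | $r0=0 $r1=6 $r2=10 $r3=6 $r4=1 $r5=8
PC=5  addi  $r1, $r1, 11     | $r0=0 $r1=17 $r2=10 $r3=6 $r4=1 $r5=8
PC=6  and  $r3, $r2, $r3     | $r0=0 $r1=17 $r2=10 $r3=2 $r4=1 $r5=8
PC=7  beq  $r4, $r5, L11     | $r0=0 $r1=17 $r2=10 $r3=2 $r4=1 $r5=8  [not taken]
PC=8  ori   $r2, $r0, 12     | $r0=0 $r1=17 $r2=12 $r3=2 $r4=1 $r5=8
PC=9  and  $r4, $r4, $r5     | $r0=0 $r1=17 $r2=12 $r3=2 $r4=0 $r5=8
PC=10 and  $r1, $r3, $r1     | $r0=0 $r1=0 $r2=12 $r3=2 $r4=0 $r5=8

10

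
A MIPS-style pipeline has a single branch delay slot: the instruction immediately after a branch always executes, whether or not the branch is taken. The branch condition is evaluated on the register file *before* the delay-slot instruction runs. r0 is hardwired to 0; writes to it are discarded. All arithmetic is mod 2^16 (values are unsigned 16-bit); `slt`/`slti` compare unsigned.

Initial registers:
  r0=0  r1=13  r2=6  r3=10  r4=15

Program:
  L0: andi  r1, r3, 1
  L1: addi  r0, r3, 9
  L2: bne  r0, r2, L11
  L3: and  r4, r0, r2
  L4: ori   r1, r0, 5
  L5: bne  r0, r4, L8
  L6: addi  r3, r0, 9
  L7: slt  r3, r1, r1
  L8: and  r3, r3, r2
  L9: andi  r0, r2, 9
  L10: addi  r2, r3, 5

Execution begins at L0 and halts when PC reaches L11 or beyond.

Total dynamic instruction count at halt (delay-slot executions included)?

4

[0] andi  r1, r3, 1  →  {r0:0, r1:0, r2:6, r3:10, r4:15}
[1] addi  r0, r3, 9  →  {r0:0, r1:0, r2:6, r3:10, r4:15}
[2] bne  r0, r2, L11  →  {r0:0, r1:0, r2:6, r3:10, r4:15}  ⟨branch taken⟩
[3] and  r4, r0, r2  →  {r0:0, r1:0, r2:6, r3:10, r4:0}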